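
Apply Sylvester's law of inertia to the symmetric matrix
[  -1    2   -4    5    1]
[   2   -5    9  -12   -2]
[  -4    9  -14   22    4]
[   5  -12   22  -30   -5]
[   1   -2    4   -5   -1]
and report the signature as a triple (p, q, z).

step 0: pivot -1 → sign −
step 1: pivot -1 → sign −
step 2: pivot 3 → sign +
step 3: pivot -1 → sign −
step 4: row/col 4 already zero → sign 0
signature = (1, 3, 1)

Answer: (1, 3, 1)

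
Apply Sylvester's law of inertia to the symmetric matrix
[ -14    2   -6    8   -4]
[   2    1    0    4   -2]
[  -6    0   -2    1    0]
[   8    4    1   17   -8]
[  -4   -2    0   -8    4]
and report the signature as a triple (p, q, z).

step 0: pivot -14 → sign −
step 1: pivot 9/7 → sign +
step 2: pivot 1 → sign +
step 3: pivot -1 → sign −
step 4: row/col 4 already zero → sign 0
signature = (2, 2, 1)

Answer: (2, 2, 1)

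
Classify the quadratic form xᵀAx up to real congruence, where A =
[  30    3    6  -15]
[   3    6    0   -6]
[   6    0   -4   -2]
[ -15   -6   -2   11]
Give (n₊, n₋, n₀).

step 0: pivot 30 → sign +
step 1: pivot 57/10 → sign +
step 2: pivot -100/19 → sign −
step 3: row/col 3 already zero → sign 0
signature = (2, 1, 1)

Answer: (2, 1, 1)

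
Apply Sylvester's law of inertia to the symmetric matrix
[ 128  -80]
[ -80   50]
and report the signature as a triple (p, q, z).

step 0: pivot 128 → sign +
step 1: row/col 1 already zero → sign 0
signature = (1, 0, 1)

Answer: (1, 0, 1)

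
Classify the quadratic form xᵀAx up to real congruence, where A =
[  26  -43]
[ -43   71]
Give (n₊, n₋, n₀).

step 0: pivot 26 → sign +
step 1: pivot -3/26 → sign −
signature = (1, 1, 0)

Answer: (1, 1, 0)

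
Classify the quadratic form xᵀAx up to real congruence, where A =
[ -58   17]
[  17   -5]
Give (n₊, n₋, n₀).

Answer: (0, 2, 0)

Derivation:
step 0: pivot -58 → sign −
step 1: pivot -1/58 → sign −
signature = (0, 2, 0)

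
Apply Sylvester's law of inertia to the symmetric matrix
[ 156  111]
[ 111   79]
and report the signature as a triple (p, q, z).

step 0: pivot 156 → sign +
step 1: pivot 1/52 → sign +
signature = (2, 0, 0)

Answer: (2, 0, 0)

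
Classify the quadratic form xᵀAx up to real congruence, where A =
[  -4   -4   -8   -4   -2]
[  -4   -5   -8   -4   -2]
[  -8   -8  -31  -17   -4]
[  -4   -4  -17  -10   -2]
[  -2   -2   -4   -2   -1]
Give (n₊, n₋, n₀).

Answer: (0, 4, 1)

Derivation:
step 0: pivot -4 → sign −
step 1: pivot -1 → sign −
step 2: pivot -15 → sign −
step 3: pivot -3/5 → sign −
step 4: row/col 4 already zero → sign 0
signature = (0, 4, 1)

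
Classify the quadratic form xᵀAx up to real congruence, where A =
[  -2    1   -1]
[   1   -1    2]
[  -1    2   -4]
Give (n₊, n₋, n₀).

step 0: pivot -2 → sign −
step 1: pivot -1/2 → sign −
step 2: pivot 1 → sign +
signature = (1, 2, 0)

Answer: (1, 2, 0)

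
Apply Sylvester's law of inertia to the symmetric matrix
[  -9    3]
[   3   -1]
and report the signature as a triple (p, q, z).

Answer: (0, 1, 1)

Derivation:
step 0: pivot -9 → sign −
step 1: row/col 1 already zero → sign 0
signature = (0, 1, 1)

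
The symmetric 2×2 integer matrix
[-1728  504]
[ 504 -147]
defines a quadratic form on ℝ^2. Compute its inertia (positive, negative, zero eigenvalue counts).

step 0: pivot -1728 → sign −
step 1: row/col 1 already zero → sign 0
signature = (0, 1, 1)

Answer: (0, 1, 1)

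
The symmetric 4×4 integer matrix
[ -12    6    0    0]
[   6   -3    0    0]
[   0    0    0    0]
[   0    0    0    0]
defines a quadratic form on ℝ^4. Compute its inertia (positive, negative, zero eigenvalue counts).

step 0: pivot -12 → sign −
step 1: row/col 1 already zero → sign 0
step 2: row/col 2 already zero → sign 0
step 3: row/col 3 already zero → sign 0
signature = (0, 1, 3)

Answer: (0, 1, 3)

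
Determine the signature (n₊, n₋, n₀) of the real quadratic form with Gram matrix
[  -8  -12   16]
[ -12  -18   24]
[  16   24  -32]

Answer: (0, 1, 2)

Derivation:
step 0: pivot -8 → sign −
step 1: row/col 1 already zero → sign 0
step 2: row/col 2 already zero → sign 0
signature = (0, 1, 2)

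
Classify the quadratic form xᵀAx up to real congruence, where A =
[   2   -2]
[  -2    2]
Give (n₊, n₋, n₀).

Answer: (1, 0, 1)

Derivation:
step 0: pivot 2 → sign +
step 1: row/col 1 already zero → sign 0
signature = (1, 0, 1)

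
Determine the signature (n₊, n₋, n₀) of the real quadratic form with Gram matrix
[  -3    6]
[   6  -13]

step 0: pivot -3 → sign −
step 1: pivot -1 → sign −
signature = (0, 2, 0)

Answer: (0, 2, 0)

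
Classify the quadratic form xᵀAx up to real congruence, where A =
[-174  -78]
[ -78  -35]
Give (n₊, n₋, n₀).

Answer: (0, 2, 0)

Derivation:
step 0: pivot -174 → sign −
step 1: pivot -1/29 → sign −
signature = (0, 2, 0)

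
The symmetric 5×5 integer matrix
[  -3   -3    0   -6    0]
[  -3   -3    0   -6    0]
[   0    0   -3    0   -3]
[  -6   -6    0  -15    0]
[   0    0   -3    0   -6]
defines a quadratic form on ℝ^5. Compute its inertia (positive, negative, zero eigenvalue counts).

Answer: (0, 4, 1)

Derivation:
step 0: pivot -3 → sign −
step 1: pivot -3 → sign −
step 2: pivot -3 → sign −
step 3: pivot -3 → sign −
step 4: row/col 4 already zero → sign 0
signature = (0, 4, 1)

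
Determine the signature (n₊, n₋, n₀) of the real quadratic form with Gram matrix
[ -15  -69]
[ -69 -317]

Answer: (1, 1, 0)

Derivation:
step 0: pivot -15 → sign −
step 1: pivot 2/5 → sign +
signature = (1, 1, 0)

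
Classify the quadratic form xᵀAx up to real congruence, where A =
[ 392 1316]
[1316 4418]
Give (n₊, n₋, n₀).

step 0: pivot 392 → sign +
step 1: row/col 1 already zero → sign 0
signature = (1, 0, 1)

Answer: (1, 0, 1)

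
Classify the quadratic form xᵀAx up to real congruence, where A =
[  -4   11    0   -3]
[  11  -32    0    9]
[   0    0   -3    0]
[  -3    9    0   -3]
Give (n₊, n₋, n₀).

step 0: pivot -4 → sign −
step 1: pivot -7/4 → sign −
step 2: pivot -3 → sign −
step 3: pivot -3/7 → sign −
signature = (0, 4, 0)

Answer: (0, 4, 0)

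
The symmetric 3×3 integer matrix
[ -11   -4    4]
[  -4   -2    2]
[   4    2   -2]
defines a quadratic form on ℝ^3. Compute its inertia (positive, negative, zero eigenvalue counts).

step 0: pivot -11 → sign −
step 1: pivot -6/11 → sign −
step 2: row/col 2 already zero → sign 0
signature = (0, 2, 1)

Answer: (0, 2, 1)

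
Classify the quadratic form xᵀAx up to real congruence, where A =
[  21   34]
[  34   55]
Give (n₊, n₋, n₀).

step 0: pivot 21 → sign +
step 1: pivot -1/21 → sign −
signature = (1, 1, 0)

Answer: (1, 1, 0)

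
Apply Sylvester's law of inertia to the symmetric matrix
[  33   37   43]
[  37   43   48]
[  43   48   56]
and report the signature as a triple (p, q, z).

Answer: (2, 1, 0)

Derivation:
step 0: pivot 33 → sign +
step 1: pivot 50/33 → sign +
step 2: pivot -3/50 → sign −
signature = (2, 1, 0)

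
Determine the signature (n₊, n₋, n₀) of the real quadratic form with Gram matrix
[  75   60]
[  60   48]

Answer: (1, 0, 1)

Derivation:
step 0: pivot 75 → sign +
step 1: row/col 1 already zero → sign 0
signature = (1, 0, 1)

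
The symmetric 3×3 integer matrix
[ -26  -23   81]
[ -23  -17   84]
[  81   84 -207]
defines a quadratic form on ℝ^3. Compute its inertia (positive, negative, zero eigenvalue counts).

Answer: (1, 2, 0)

Derivation:
step 0: pivot -26 → sign −
step 1: pivot 87/26 → sign +
step 2: pivot -6/29 → sign −
signature = (1, 2, 0)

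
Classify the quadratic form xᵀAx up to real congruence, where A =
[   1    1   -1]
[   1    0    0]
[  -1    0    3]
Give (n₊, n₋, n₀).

step 0: pivot 1 → sign +
step 1: pivot -1 → sign −
step 2: pivot 3 → sign +
signature = (2, 1, 0)

Answer: (2, 1, 0)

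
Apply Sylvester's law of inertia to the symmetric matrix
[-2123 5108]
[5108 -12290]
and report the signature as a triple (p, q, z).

Answer: (0, 2, 0)

Derivation:
step 0: pivot -2123 → sign −
step 1: pivot -6/2123 → sign −
signature = (0, 2, 0)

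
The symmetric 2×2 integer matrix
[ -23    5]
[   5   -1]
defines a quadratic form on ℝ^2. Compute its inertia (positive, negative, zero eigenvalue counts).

step 0: pivot -23 → sign −
step 1: pivot 2/23 → sign +
signature = (1, 1, 0)

Answer: (1, 1, 0)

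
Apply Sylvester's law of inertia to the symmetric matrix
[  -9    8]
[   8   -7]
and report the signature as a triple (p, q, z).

step 0: pivot -9 → sign −
step 1: pivot 1/9 → sign +
signature = (1, 1, 0)

Answer: (1, 1, 0)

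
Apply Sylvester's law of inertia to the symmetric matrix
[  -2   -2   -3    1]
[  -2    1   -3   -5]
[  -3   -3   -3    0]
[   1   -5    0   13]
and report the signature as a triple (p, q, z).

Answer: (2, 1, 1)

Derivation:
step 0: pivot -2 → sign −
step 1: pivot 3 → sign +
step 2: pivot 3/2 → sign +
step 3: row/col 3 already zero → sign 0
signature = (2, 1, 1)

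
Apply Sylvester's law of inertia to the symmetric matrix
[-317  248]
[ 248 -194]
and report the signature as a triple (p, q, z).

Answer: (1, 1, 0)

Derivation:
step 0: pivot -317 → sign −
step 1: pivot 6/317 → sign +
signature = (1, 1, 0)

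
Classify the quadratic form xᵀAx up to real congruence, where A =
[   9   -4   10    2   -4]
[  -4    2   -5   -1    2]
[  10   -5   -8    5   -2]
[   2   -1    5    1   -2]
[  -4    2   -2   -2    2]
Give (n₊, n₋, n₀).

step 0: pivot 9 → sign +
step 1: pivot 2/9 → sign +
step 2: pivot -41/2 → sign −
step 3: pivot 33/41 → sign +
step 4: pivot -2/33 → sign −
signature = (3, 2, 0)

Answer: (3, 2, 0)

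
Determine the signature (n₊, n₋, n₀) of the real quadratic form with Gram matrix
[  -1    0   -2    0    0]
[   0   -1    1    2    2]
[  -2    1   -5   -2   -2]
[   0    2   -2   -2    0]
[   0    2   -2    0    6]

step 0: pivot -1 → sign −
step 1: pivot -1 → sign −
step 2: pivot 2 → sign +
step 3: pivot 2 → sign +
step 4: row/col 4 already zero → sign 0
signature = (2, 2, 1)

Answer: (2, 2, 1)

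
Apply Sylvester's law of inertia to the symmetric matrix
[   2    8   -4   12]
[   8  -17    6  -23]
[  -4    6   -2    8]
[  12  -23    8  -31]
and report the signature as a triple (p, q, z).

Answer: (1, 2, 1)

Derivation:
step 0: pivot 2 → sign +
step 1: pivot -49 → sign −
step 2: pivot -6/49 → sign −
step 3: row/col 3 already zero → sign 0
signature = (1, 2, 1)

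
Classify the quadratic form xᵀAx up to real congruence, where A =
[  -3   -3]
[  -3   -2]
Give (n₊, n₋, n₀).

step 0: pivot -3 → sign −
step 1: pivot 1 → sign +
signature = (1, 1, 0)

Answer: (1, 1, 0)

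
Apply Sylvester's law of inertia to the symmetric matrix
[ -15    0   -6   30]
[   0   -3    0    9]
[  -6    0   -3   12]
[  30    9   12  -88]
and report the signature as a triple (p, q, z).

Answer: (0, 4, 0)

Derivation:
step 0: pivot -15 → sign −
step 1: pivot -3 → sign −
step 2: pivot -3/5 → sign −
step 3: pivot -1 → sign −
signature = (0, 4, 0)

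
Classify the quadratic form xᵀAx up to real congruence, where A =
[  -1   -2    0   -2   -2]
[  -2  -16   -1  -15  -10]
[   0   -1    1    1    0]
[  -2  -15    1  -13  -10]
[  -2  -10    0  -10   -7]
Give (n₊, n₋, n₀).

Answer: (2, 3, 0)

Derivation:
step 0: pivot -1 → sign −
step 1: pivot -12 → sign −
step 2: pivot 13/12 → sign +
step 3: pivot -30/13 → sign −
step 4: pivot 3/5 → sign +
signature = (2, 3, 0)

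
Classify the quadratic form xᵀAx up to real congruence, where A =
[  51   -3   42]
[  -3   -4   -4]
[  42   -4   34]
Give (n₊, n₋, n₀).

Answer: (1, 2, 0)

Derivation:
step 0: pivot 51 → sign +
step 1: pivot -71/17 → sign −
step 2: pivot -2/71 → sign −
signature = (1, 2, 0)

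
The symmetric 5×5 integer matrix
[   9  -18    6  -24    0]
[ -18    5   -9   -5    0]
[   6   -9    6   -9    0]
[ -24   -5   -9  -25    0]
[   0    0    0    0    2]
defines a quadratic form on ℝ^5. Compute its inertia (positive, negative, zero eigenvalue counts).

step 0: pivot 9 → sign +
step 1: pivot -31 → sign −
step 2: pivot 71/31 → sign +
step 3: pivot 6/71 → sign +
step 4: pivot 2 → sign +
signature = (4, 1, 0)

Answer: (4, 1, 0)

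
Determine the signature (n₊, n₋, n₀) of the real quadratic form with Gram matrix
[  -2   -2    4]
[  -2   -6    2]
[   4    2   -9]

step 0: pivot -2 → sign −
step 1: pivot -4 → sign −
step 2: row/col 2 already zero → sign 0
signature = (0, 2, 1)

Answer: (0, 2, 1)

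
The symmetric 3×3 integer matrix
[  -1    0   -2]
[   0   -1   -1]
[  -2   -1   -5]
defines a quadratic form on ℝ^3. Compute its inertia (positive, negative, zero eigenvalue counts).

step 0: pivot -1 → sign −
step 1: pivot -1 → sign −
step 2: row/col 2 already zero → sign 0
signature = (0, 2, 1)

Answer: (0, 2, 1)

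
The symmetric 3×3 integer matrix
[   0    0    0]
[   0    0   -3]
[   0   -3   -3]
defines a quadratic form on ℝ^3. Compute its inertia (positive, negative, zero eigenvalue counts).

step 0: pivot -3 → sign −
step 1: pivot 3 → sign +
step 2: row/col 2 already zero → sign 0
signature = (1, 1, 1)

Answer: (1, 1, 1)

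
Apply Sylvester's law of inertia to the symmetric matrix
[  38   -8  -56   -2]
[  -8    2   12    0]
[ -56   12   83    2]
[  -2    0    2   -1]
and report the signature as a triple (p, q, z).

Answer: (3, 1, 0)

Derivation:
step 0: pivot 38 → sign +
step 1: pivot 6/19 → sign +
step 2: pivot 1/3 → sign +
step 3: pivot -3 → sign −
signature = (3, 1, 0)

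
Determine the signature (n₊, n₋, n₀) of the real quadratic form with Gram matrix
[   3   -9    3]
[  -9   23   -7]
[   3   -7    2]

step 0: pivot 3 → sign +
step 1: pivot -4 → sign −
step 2: row/col 2 already zero → sign 0
signature = (1, 1, 1)

Answer: (1, 1, 1)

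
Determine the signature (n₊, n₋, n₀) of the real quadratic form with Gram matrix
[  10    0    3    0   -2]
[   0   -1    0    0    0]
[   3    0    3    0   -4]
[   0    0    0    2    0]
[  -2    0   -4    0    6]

Answer: (4, 1, 0)

Derivation:
step 0: pivot 10 → sign +
step 1: pivot -1 → sign −
step 2: pivot 21/10 → sign +
step 3: pivot 2 → sign +
step 4: pivot 2/21 → sign +
signature = (4, 1, 0)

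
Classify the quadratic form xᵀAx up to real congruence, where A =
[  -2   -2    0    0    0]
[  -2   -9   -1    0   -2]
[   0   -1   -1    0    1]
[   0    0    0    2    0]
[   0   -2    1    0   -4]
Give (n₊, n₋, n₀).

Answer: (1, 4, 0)

Derivation:
step 0: pivot -2 → sign −
step 1: pivot -7 → sign −
step 2: pivot -6/7 → sign −
step 3: pivot 2 → sign +
step 4: pivot -3/2 → sign −
signature = (1, 4, 0)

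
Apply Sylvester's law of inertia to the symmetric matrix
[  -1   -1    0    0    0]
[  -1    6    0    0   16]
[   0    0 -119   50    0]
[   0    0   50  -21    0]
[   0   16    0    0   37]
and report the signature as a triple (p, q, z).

step 0: pivot -1 → sign −
step 1: pivot 7 → sign +
step 2: pivot -119 → sign −
step 3: pivot 1/119 → sign +
step 4: pivot 3/7 → sign +
signature = (3, 2, 0)

Answer: (3, 2, 0)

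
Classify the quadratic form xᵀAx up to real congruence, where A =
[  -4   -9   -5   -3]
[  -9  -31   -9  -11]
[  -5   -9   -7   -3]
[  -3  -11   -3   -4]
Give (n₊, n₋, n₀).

Answer: (0, 3, 1)

Derivation:
step 0: pivot -4 → sign −
step 1: pivot -43/4 → sign −
step 2: pivot -12/43 → sign −
step 3: row/col 3 already zero → sign 0
signature = (0, 3, 1)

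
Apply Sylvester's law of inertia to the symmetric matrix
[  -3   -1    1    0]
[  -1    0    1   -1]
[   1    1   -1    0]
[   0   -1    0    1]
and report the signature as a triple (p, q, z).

step 0: pivot -3 → sign −
step 1: pivot 1/3 → sign +
step 2: pivot -2 → sign −
step 3: row/col 3 already zero → sign 0
signature = (1, 2, 1)

Answer: (1, 2, 1)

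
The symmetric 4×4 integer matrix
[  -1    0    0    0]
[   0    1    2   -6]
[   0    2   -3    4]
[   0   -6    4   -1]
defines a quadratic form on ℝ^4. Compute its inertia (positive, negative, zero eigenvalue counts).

Answer: (1, 3, 0)

Derivation:
step 0: pivot -1 → sign −
step 1: pivot 1 → sign +
step 2: pivot -7 → sign −
step 3: pivot -3/7 → sign −
signature = (1, 3, 0)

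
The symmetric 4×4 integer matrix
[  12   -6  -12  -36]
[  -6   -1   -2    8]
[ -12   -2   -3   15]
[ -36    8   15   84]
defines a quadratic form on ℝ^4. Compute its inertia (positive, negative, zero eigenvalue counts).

Answer: (2, 1, 1)

Derivation:
step 0: pivot 12 → sign +
step 1: pivot -4 → sign −
step 2: pivot 1 → sign +
step 3: row/col 3 already zero → sign 0
signature = (2, 1, 1)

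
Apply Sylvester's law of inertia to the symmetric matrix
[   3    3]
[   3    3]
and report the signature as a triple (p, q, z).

step 0: pivot 3 → sign +
step 1: row/col 1 already zero → sign 0
signature = (1, 0, 1)

Answer: (1, 0, 1)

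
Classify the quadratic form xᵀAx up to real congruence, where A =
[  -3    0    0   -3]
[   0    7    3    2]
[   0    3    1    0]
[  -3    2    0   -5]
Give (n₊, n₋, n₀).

Answer: (1, 2, 1)

Derivation:
step 0: pivot -3 → sign −
step 1: pivot 7 → sign +
step 2: pivot -2/7 → sign −
step 3: row/col 3 already zero → sign 0
signature = (1, 2, 1)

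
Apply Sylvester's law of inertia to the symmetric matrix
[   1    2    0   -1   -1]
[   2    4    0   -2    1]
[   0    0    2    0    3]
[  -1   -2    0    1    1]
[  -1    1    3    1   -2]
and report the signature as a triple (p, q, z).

Answer: (3, 1, 1)

Derivation:
step 0: pivot 1 → sign +
step 1: pivot 2 → sign +
step 2: pivot -15/2 → sign −
step 3: pivot 6/5 → sign +
step 4: row/col 4 already zero → sign 0
signature = (3, 1, 1)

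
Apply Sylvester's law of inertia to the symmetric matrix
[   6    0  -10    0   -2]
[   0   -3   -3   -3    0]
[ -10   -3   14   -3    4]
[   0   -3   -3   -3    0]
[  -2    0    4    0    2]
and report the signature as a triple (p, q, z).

step 0: pivot 6 → sign +
step 1: pivot -3 → sign −
step 2: pivot 1/3 → sign +
step 3: row/col 3 already zero → sign 0
step 4: row/col 4 already zero → sign 0
signature = (2, 1, 2)

Answer: (2, 1, 2)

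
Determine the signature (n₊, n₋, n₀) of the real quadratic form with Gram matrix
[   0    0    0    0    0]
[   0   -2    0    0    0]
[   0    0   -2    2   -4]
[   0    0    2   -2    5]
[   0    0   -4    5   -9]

step 0: pivot -2 → sign −
step 1: pivot -2 → sign −
step 2: pivot -1 → sign −
step 3: pivot 1 → sign +
step 4: row/col 4 already zero → sign 0
signature = (1, 3, 1)

Answer: (1, 3, 1)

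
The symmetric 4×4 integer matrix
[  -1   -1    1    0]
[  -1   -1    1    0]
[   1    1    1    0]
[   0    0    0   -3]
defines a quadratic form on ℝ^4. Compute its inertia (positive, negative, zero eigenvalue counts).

step 0: pivot -1 → sign −
step 1: pivot 2 → sign +
step 2: pivot -3 → sign −
step 3: row/col 3 already zero → sign 0
signature = (1, 2, 1)

Answer: (1, 2, 1)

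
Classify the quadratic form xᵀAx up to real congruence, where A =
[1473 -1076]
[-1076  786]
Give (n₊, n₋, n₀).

step 0: pivot 1473 → sign +
step 1: pivot 2/1473 → sign +
signature = (2, 0, 0)

Answer: (2, 0, 0)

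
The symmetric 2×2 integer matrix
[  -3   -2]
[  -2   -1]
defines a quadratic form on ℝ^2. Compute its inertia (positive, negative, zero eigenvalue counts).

step 0: pivot -3 → sign −
step 1: pivot 1/3 → sign +
signature = (1, 1, 0)

Answer: (1, 1, 0)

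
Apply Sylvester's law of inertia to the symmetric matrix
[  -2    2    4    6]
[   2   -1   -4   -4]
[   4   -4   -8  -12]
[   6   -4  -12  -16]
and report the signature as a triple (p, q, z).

Answer: (1, 2, 1)

Derivation:
step 0: pivot -2 → sign −
step 1: pivot 1 → sign +
step 2: pivot -2 → sign −
step 3: row/col 3 already zero → sign 0
signature = (1, 2, 1)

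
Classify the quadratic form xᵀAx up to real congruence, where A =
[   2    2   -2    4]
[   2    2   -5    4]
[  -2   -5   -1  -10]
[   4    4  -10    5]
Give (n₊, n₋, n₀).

step 0: pivot 2 → sign +
step 1: pivot -3 → sign −
step 2: pivot 3 → sign +
step 3: pivot -3 → sign −
signature = (2, 2, 0)

Answer: (2, 2, 0)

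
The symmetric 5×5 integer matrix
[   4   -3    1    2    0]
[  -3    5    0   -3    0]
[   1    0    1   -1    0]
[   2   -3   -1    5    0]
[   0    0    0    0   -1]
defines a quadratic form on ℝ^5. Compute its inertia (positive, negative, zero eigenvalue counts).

Answer: (4, 1, 0)

Derivation:
step 0: pivot 4 → sign +
step 1: pivot 11/4 → sign +
step 2: pivot 6/11 → sign +
step 3: pivot 1 → sign +
step 4: pivot -1 → sign −
signature = (4, 1, 0)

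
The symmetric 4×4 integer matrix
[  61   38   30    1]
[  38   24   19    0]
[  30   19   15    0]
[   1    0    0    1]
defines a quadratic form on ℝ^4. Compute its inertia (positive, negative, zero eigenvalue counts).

step 0: pivot 61 → sign +
step 1: pivot 20/61 → sign +
step 2: pivot -1/20 → sign −
step 3: row/col 3 already zero → sign 0
signature = (2, 1, 1)

Answer: (2, 1, 1)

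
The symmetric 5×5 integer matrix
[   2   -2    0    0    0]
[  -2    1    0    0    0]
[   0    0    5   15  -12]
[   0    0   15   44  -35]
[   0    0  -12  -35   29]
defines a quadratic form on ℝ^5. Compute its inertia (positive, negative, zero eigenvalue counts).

Answer: (3, 2, 0)

Derivation:
step 0: pivot 2 → sign +
step 1: pivot -1 → sign −
step 2: pivot 5 → sign +
step 3: pivot -1 → sign −
step 4: pivot 6/5 → sign +
signature = (3, 2, 0)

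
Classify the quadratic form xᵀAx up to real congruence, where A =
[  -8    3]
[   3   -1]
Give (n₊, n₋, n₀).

Answer: (1, 1, 0)

Derivation:
step 0: pivot -8 → sign −
step 1: pivot 1/8 → sign +
signature = (1, 1, 0)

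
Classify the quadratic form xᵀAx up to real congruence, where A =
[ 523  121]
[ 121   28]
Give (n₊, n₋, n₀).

step 0: pivot 523 → sign +
step 1: pivot 3/523 → sign +
signature = (2, 0, 0)

Answer: (2, 0, 0)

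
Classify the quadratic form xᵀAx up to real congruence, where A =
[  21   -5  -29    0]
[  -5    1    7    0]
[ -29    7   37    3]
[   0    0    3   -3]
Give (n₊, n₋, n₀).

Answer: (1, 2, 1)

Derivation:
step 0: pivot 21 → sign +
step 1: pivot -4/21 → sign −
step 2: pivot -3 → sign −
step 3: row/col 3 already zero → sign 0
signature = (1, 2, 1)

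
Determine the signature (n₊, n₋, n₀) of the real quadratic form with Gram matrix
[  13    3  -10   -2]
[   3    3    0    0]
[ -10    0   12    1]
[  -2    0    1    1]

Answer: (4, 0, 0)

Derivation:
step 0: pivot 13 → sign +
step 1: pivot 30/13 → sign +
step 2: pivot 2 → sign +
step 3: pivot 1/10 → sign +
signature = (4, 0, 0)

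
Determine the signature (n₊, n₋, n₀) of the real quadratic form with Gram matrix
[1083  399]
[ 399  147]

step 0: pivot 1083 → sign +
step 1: row/col 1 already zero → sign 0
signature = (1, 0, 1)

Answer: (1, 0, 1)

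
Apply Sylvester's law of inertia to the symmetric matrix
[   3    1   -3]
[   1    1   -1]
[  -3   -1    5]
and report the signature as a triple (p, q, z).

Answer: (3, 0, 0)

Derivation:
step 0: pivot 3 → sign +
step 1: pivot 2/3 → sign +
step 2: pivot 2 → sign +
signature = (3, 0, 0)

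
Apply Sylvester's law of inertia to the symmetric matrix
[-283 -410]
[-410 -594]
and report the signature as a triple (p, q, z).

Answer: (0, 2, 0)

Derivation:
step 0: pivot -283 → sign −
step 1: pivot -2/283 → sign −
signature = (0, 2, 0)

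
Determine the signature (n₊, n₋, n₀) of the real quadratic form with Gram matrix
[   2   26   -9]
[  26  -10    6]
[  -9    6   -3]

Answer: (1, 2, 0)

Derivation:
step 0: pivot 2 → sign +
step 1: pivot -348 → sign −
step 2: pivot -3/116 → sign −
signature = (1, 2, 0)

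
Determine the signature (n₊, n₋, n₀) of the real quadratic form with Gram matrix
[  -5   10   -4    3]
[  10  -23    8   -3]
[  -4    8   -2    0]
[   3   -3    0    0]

step 0: pivot -5 → sign −
step 1: pivot -3 → sign −
step 2: pivot 6/5 → sign +
step 3: row/col 3 already zero → sign 0
signature = (1, 2, 1)

Answer: (1, 2, 1)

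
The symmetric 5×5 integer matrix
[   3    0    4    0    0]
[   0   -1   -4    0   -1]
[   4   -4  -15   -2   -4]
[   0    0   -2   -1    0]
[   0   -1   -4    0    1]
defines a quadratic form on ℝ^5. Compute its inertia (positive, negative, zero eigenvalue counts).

Answer: (2, 3, 0)

Derivation:
step 0: pivot 3 → sign +
step 1: pivot -1 → sign −
step 2: pivot -13/3 → sign −
step 3: pivot -1/13 → sign −
step 4: pivot 2 → sign +
signature = (2, 3, 0)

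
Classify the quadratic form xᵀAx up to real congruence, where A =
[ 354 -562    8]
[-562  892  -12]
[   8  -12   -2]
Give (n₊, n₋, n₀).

step 0: pivot 354 → sign +
step 1: pivot -38/177 → sign −
step 2: pivot 2/19 → sign +
signature = (2, 1, 0)

Answer: (2, 1, 0)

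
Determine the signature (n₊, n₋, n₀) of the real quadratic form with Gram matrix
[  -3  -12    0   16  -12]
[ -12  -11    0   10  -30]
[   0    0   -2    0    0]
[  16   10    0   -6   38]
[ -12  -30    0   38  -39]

Answer: (3, 2, 0)

Derivation:
step 0: pivot -3 → sign −
step 1: pivot 37 → sign +
step 2: pivot -2 → sign −
step 3: pivot 58/111 → sign +
step 4: pivot 3/29 → sign +
signature = (3, 2, 0)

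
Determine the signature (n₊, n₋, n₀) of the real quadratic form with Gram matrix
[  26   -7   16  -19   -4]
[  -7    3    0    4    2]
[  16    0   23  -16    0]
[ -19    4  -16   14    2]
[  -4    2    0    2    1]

Answer: (2, 3, 0)

Derivation:
step 0: pivot 26 → sign +
step 1: pivot 29/26 → sign +
step 2: pivot -101/29 → sign −
step 3: pivot -1 → sign −
step 4: pivot -3/101 → sign −
signature = (2, 3, 0)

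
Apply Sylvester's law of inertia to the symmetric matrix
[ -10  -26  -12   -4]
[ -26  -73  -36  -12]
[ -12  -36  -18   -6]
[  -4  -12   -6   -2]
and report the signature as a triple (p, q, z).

Answer: (1, 2, 1)

Derivation:
step 0: pivot -10 → sign −
step 1: pivot -27/5 → sign −
step 2: pivot 2/3 → sign +
step 3: row/col 3 already zero → sign 0
signature = (1, 2, 1)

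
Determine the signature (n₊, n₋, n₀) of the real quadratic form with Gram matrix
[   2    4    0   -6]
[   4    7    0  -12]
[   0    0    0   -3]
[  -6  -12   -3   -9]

step 0: pivot 2 → sign +
step 1: pivot -1 → sign −
step 2: pivot -27 → sign −
step 3: pivot 1/3 → sign +
signature = (2, 2, 0)

Answer: (2, 2, 0)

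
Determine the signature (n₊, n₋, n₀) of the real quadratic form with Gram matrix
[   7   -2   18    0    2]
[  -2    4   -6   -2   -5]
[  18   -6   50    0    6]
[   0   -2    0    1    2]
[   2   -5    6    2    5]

Answer: (4, 1, 0)

Derivation:
step 0: pivot 7 → sign +
step 1: pivot 24/7 → sign +
step 2: pivot 7/2 → sign +
step 3: pivot -5/21 → sign −
step 4: pivot 3/10 → sign +
signature = (4, 1, 0)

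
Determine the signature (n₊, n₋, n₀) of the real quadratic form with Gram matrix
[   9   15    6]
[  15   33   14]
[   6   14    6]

step 0: pivot 9 → sign +
step 1: pivot 8 → sign +
step 2: row/col 2 already zero → sign 0
signature = (2, 0, 1)

Answer: (2, 0, 1)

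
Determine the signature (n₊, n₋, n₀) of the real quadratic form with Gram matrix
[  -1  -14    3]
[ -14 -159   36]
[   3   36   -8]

step 0: pivot -1 → sign −
step 1: pivot 37 → sign +
step 2: pivot 1/37 → sign +
signature = (2, 1, 0)

Answer: (2, 1, 0)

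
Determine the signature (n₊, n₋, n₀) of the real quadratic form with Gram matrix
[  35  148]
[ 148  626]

Answer: (2, 0, 0)

Derivation:
step 0: pivot 35 → sign +
step 1: pivot 6/35 → sign +
signature = (2, 0, 0)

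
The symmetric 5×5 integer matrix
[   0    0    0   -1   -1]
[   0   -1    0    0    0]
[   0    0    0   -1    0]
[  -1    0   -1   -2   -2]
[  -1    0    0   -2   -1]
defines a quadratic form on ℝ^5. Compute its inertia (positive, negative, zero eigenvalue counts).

step 0: pivot -1 → sign −
step 1: pivot -2 → sign −
step 2: pivot 1/2 → sign +
step 3: pivot -1 → sign −
step 4: pivot 1 → sign +
signature = (2, 3, 0)

Answer: (2, 3, 0)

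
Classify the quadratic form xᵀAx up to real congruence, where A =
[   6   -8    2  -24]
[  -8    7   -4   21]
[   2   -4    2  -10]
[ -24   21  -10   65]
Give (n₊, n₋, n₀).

Answer: (2, 2, 0)

Derivation:
step 0: pivot 6 → sign +
step 1: pivot -11/3 → sign −
step 2: pivot 20/11 → sign +
step 3: pivot -1/5 → sign −
signature = (2, 2, 0)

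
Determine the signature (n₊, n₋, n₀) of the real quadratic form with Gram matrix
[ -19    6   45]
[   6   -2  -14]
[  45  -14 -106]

Answer: (1, 2, 0)

Derivation:
step 0: pivot -19 → sign −
step 1: pivot -2/19 → sign −
step 2: pivot 1 → sign +
signature = (1, 2, 0)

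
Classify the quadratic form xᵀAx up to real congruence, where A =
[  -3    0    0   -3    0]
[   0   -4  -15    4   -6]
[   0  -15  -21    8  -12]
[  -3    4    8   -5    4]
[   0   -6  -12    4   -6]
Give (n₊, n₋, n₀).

Answer: (2, 3, 0)

Derivation:
step 0: pivot -3 → sign −
step 1: pivot -4 → sign −
step 2: pivot 141/4 → sign +
step 3: pivot 86/141 → sign +
step 4: pivot -6/43 → sign −
signature = (2, 3, 0)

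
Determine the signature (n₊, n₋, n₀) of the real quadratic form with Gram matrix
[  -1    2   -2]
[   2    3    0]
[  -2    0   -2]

Answer: (1, 2, 0)

Derivation:
step 0: pivot -1 → sign −
step 1: pivot 7 → sign +
step 2: pivot -2/7 → sign −
signature = (1, 2, 0)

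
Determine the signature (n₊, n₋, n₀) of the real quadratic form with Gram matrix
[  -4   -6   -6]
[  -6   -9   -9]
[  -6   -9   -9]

step 0: pivot -4 → sign −
step 1: row/col 1 already zero → sign 0
step 2: row/col 2 already zero → sign 0
signature = (0, 1, 2)

Answer: (0, 1, 2)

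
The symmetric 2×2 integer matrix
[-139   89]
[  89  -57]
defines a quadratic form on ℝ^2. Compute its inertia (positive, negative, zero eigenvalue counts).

step 0: pivot -139 → sign −
step 1: pivot -2/139 → sign −
signature = (0, 2, 0)

Answer: (0, 2, 0)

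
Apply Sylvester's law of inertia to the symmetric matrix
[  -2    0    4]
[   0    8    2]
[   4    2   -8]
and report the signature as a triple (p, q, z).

step 0: pivot -2 → sign −
step 1: pivot 8 → sign +
step 2: pivot -1/2 → sign −
signature = (1, 2, 0)

Answer: (1, 2, 0)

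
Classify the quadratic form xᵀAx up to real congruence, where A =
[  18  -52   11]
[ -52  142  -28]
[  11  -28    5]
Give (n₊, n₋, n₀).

step 0: pivot 18 → sign +
step 1: pivot -74/9 → sign −
step 2: pivot 1/74 → sign +
signature = (2, 1, 0)

Answer: (2, 1, 0)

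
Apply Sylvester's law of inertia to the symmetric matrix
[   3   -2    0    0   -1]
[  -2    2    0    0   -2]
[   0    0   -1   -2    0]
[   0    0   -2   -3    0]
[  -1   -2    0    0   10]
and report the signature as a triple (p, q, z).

Answer: (3, 2, 0)

Derivation:
step 0: pivot 3 → sign +
step 1: pivot 2/3 → sign +
step 2: pivot -1 → sign −
step 3: pivot 1 → sign +
step 4: pivot -1 → sign −
signature = (3, 2, 0)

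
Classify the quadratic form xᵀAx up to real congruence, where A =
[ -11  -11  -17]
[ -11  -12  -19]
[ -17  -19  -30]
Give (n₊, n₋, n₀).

step 0: pivot -11 → sign −
step 1: pivot -1 → sign −
step 2: pivot 3/11 → sign +
signature = (1, 2, 0)

Answer: (1, 2, 0)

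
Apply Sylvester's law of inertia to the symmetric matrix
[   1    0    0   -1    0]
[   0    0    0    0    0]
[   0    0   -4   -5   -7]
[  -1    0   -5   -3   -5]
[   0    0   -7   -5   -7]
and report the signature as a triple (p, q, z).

Answer: (2, 2, 1)

Derivation:
step 0: pivot 1 → sign +
step 1: pivot -4 → sign −
step 2: pivot 9/4 → sign +
step 3: pivot -1 → sign −
step 4: row/col 4 already zero → sign 0
signature = (2, 2, 1)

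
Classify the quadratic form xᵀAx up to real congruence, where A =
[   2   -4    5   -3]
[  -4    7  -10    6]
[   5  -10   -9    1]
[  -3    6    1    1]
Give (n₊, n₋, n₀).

Answer: (1, 3, 0)

Derivation:
step 0: pivot 2 → sign +
step 1: pivot -1 → sign −
step 2: pivot -43/2 → sign −
step 3: pivot -6/43 → sign −
signature = (1, 3, 0)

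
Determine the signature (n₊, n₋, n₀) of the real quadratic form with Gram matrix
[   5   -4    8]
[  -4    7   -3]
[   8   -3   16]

Answer: (3, 0, 0)

Derivation:
step 0: pivot 5 → sign +
step 1: pivot 19/5 → sign +
step 2: pivot 3/19 → sign +
signature = (3, 0, 0)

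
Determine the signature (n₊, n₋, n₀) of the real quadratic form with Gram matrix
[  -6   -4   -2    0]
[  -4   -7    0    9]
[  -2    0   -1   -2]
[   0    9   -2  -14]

step 0: pivot -6 → sign −
step 1: pivot -13/3 → sign −
step 2: pivot 1/13 → sign +
step 3: pivot -3 → sign −
signature = (1, 3, 0)

Answer: (1, 3, 0)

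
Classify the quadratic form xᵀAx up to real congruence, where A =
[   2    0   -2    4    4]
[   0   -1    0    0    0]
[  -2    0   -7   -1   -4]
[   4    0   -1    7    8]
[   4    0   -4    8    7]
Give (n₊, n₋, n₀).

Answer: (1, 3, 1)

Derivation:
step 0: pivot 2 → sign +
step 1: pivot -1 → sign −
step 2: pivot -9 → sign −
step 3: pivot -1 → sign −
step 4: row/col 4 already zero → sign 0
signature = (1, 3, 1)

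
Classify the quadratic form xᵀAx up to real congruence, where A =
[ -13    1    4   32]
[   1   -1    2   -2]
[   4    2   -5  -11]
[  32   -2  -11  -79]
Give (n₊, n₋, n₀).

Answer: (1, 2, 1)

Derivation:
step 0: pivot -13 → sign −
step 1: pivot -12/13 → sign −
step 2: pivot 2 → sign +
step 3: row/col 3 already zero → sign 0
signature = (1, 2, 1)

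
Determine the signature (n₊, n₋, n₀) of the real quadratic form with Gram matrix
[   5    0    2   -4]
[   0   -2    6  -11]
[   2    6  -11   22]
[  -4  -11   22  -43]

Answer: (3, 1, 0)

Derivation:
step 0: pivot 5 → sign +
step 1: pivot -2 → sign −
step 2: pivot 31/5 → sign +
step 3: pivot 3/62 → sign +
signature = (3, 1, 0)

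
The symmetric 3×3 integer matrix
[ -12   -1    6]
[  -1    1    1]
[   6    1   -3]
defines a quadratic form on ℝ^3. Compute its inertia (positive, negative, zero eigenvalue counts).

step 0: pivot -12 → sign −
step 1: pivot 13/12 → sign +
step 2: pivot -3/13 → sign −
signature = (1, 2, 0)

Answer: (1, 2, 0)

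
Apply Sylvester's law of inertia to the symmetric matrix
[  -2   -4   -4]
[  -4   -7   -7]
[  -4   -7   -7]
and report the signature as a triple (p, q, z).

Answer: (1, 1, 1)

Derivation:
step 0: pivot -2 → sign −
step 1: pivot 1 → sign +
step 2: row/col 2 already zero → sign 0
signature = (1, 1, 1)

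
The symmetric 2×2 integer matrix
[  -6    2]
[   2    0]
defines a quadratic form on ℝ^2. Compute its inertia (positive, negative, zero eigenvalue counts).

step 0: pivot -6 → sign −
step 1: pivot 2/3 → sign +
signature = (1, 1, 0)

Answer: (1, 1, 0)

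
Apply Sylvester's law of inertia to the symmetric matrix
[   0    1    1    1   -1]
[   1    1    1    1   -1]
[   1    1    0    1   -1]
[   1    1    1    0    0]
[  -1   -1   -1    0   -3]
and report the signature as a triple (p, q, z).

step 0: pivot 1 → sign +
step 1: pivot -1 → sign −
step 2: pivot -1 → sign −
step 3: pivot -1 → sign −
step 4: pivot -3 → sign −
signature = (1, 4, 0)

Answer: (1, 4, 0)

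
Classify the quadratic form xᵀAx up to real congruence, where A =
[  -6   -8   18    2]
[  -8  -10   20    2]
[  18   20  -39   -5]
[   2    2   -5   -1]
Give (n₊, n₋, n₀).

Answer: (1, 2, 1)

Derivation:
step 0: pivot -6 → sign −
step 1: pivot 2/3 → sign +
step 2: pivot -9 → sign −
step 3: row/col 3 already zero → sign 0
signature = (1, 2, 1)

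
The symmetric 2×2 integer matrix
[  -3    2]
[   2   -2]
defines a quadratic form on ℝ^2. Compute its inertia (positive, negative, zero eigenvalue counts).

Answer: (0, 2, 0)

Derivation:
step 0: pivot -3 → sign −
step 1: pivot -2/3 → sign −
signature = (0, 2, 0)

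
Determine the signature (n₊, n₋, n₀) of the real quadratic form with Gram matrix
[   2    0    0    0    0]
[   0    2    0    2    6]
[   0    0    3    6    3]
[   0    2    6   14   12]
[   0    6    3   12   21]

step 0: pivot 2 → sign +
step 1: pivot 2 → sign +
step 2: pivot 3 → sign +
step 3: row/col 3 already zero → sign 0
step 4: row/col 4 already zero → sign 0
signature = (3, 0, 2)

Answer: (3, 0, 2)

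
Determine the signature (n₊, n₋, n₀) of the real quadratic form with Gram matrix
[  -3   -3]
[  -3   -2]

Answer: (1, 1, 0)

Derivation:
step 0: pivot -3 → sign −
step 1: pivot 1 → sign +
signature = (1, 1, 0)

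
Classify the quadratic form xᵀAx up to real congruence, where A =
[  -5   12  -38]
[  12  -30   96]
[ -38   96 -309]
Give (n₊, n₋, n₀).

Answer: (0, 3, 0)

Derivation:
step 0: pivot -5 → sign −
step 1: pivot -6/5 → sign −
step 2: pivot -1 → sign −
signature = (0, 3, 0)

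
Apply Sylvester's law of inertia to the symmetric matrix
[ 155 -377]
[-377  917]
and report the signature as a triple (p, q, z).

step 0: pivot 155 → sign +
step 1: pivot 6/155 → sign +
signature = (2, 0, 0)

Answer: (2, 0, 0)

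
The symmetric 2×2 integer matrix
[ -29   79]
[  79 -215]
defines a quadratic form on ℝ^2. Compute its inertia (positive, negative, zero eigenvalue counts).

step 0: pivot -29 → sign −
step 1: pivot 6/29 → sign +
signature = (1, 1, 0)

Answer: (1, 1, 0)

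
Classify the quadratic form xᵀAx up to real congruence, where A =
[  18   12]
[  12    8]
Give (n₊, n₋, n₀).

Answer: (1, 0, 1)

Derivation:
step 0: pivot 18 → sign +
step 1: row/col 1 already zero → sign 0
signature = (1, 0, 1)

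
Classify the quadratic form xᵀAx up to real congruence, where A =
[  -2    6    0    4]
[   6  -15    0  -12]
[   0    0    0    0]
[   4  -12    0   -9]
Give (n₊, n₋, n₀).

Answer: (1, 2, 1)

Derivation:
step 0: pivot -2 → sign −
step 1: pivot 3 → sign +
step 2: pivot -1 → sign −
step 3: row/col 3 already zero → sign 0
signature = (1, 2, 1)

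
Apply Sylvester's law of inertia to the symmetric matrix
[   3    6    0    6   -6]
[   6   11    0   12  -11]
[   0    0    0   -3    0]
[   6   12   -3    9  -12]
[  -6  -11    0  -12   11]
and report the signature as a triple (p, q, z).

step 0: pivot 3 → sign +
step 1: pivot -1 → sign −
step 2: pivot -3 → sign −
step 3: pivot 3 → sign +
step 4: row/col 4 already zero → sign 0
signature = (2, 2, 1)

Answer: (2, 2, 1)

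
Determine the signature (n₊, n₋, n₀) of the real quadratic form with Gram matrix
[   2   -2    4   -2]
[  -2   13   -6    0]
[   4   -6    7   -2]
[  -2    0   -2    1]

Answer: (3, 1, 0)

Derivation:
step 0: pivot 2 → sign +
step 1: pivot 11 → sign +
step 2: pivot -15/11 → sign −
step 3: pivot 3/5 → sign +
signature = (3, 1, 0)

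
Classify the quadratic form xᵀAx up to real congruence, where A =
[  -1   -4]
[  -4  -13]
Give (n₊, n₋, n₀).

step 0: pivot -1 → sign −
step 1: pivot 3 → sign +
signature = (1, 1, 0)

Answer: (1, 1, 0)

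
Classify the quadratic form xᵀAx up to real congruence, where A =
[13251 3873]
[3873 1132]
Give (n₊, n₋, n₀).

Answer: (2, 0, 0)

Derivation:
step 0: pivot 13251 → sign +
step 1: pivot 1/4417 → sign +
signature = (2, 0, 0)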